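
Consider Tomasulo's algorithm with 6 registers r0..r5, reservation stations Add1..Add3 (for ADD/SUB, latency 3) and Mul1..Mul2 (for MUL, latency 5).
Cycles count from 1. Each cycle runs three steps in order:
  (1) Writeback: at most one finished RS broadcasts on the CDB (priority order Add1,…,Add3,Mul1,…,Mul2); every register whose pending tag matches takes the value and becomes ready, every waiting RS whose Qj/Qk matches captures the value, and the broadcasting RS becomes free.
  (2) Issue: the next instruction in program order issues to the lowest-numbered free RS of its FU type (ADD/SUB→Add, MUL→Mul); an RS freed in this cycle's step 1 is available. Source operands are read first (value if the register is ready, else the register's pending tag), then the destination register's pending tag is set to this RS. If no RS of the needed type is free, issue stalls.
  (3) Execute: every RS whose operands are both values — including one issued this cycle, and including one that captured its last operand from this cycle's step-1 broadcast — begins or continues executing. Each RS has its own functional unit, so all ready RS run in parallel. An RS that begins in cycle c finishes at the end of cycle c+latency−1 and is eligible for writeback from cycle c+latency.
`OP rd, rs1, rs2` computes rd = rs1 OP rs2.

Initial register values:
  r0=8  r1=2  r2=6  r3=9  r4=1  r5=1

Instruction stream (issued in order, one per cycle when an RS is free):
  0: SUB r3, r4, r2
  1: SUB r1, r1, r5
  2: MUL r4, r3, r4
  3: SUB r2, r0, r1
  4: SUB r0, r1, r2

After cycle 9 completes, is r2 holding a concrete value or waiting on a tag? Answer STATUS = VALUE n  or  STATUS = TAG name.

  c1: issue SUB r3<-Add1  regs: r0:8,r1:2,r2:6,r3:Add1,r4:1,r5:1
  c2: issue SUB r1<-Add2  regs: r0:8,r1:Add2,r2:6,r3:Add1,r4:1,r5:1
  c3: issue MUL r4<-Mul1  regs: r0:8,r1:Add2,r2:6,r3:Add1,r4:Mul1,r5:1
  c4: CDB Add1=-5; issue SUB r2<-Add1  regs: r0:8,r1:Add2,r2:Add1,r3:-5,r4:Mul1,r5:1
  c5: CDB Add2=1; issue SUB r0<-Add2  regs: r0:Add2,r1:1,r2:Add1,r3:-5,r4:Mul1,r5:1
  c6: -  regs: r0:Add2,r1:1,r2:Add1,r3:-5,r4:Mul1,r5:1
  c7: -  regs: r0:Add2,r1:1,r2:Add1,r3:-5,r4:Mul1,r5:1
  c8: CDB Add1=7  regs: r0:Add2,r1:1,r2:7,r3:-5,r4:Mul1,r5:1
  c9: CDB Mul1=-5  regs: r0:Add2,r1:1,r2:7,r3:-5,r4:-5,r5:1

STATUS = VALUE 7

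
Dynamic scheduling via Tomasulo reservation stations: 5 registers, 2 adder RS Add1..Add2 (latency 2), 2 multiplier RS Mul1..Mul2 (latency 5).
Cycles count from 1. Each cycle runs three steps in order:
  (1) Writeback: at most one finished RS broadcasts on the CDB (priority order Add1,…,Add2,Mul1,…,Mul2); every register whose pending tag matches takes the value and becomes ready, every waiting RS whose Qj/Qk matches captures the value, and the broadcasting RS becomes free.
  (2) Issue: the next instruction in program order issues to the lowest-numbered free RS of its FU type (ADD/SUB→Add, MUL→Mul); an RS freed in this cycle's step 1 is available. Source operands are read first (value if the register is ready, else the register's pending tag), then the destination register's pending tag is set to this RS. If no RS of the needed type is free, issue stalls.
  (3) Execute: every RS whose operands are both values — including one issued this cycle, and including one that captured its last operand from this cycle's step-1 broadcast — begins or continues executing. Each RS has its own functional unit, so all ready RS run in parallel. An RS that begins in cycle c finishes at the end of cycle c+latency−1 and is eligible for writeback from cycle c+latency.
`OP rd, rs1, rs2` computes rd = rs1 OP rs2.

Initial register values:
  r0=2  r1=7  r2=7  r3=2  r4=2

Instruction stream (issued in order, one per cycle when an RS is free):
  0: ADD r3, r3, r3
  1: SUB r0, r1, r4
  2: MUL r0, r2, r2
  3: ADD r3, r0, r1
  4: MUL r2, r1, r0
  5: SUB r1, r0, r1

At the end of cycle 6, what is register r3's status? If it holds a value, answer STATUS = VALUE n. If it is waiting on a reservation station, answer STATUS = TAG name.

  c1: issue ADD r3<-Add1  regs: r0:2,r1:7,r2:7,r3:Add1,r4:2
  c2: issue SUB r0<-Add2  regs: r0:Add2,r1:7,r2:7,r3:Add1,r4:2
  c3: CDB Add1=4; issue MUL r0<-Mul1  regs: r0:Mul1,r1:7,r2:7,r3:4,r4:2
  c4: CDB Add2=5; issue ADD r3<-Add1  regs: r0:Mul1,r1:7,r2:7,r3:Add1,r4:2
  c5: issue MUL r2<-Mul2  regs: r0:Mul1,r1:7,r2:Mul2,r3:Add1,r4:2
  c6: issue SUB r1<-Add2  regs: r0:Mul1,r1:Add2,r2:Mul2,r3:Add1,r4:2

STATUS = TAG Add1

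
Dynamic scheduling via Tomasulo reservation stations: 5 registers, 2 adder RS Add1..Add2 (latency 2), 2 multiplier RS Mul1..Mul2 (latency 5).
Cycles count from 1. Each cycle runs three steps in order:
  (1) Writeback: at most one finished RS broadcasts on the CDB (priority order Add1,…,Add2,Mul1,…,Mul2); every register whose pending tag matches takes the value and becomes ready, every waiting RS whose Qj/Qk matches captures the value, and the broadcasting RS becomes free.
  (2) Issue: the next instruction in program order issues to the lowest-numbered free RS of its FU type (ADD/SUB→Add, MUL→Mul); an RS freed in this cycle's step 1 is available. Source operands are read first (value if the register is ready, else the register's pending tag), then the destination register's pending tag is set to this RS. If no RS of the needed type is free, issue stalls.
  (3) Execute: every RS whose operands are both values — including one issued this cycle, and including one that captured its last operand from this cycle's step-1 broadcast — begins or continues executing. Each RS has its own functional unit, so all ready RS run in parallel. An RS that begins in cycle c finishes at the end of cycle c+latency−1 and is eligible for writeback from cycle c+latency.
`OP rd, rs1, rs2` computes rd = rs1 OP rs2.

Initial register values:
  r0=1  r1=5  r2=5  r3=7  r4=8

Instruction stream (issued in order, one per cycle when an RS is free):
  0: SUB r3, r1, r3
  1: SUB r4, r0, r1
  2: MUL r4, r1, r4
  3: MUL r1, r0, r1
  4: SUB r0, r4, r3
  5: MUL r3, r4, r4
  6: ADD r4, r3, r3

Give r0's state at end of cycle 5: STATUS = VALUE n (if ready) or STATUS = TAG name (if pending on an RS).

STATUS = TAG Add1

cycle 1: issue SUB r3<-Add1 // r0:1,r1:5,r2:5,r3:Add1,r4:8
cycle 2: issue SUB r4<-Add2 // r0:1,r1:5,r2:5,r3:Add1,r4:Add2
cycle 3: CDB Add1=-2; issue MUL r4<-Mul1 // r0:1,r1:5,r2:5,r3:-2,r4:Mul1
cycle 4: CDB Add2=-4; issue MUL r1<-Mul2 // r0:1,r1:Mul2,r2:5,r3:-2,r4:Mul1
cycle 5: issue SUB r0<-Add1 // r0:Add1,r1:Mul2,r2:5,r3:-2,r4:Mul1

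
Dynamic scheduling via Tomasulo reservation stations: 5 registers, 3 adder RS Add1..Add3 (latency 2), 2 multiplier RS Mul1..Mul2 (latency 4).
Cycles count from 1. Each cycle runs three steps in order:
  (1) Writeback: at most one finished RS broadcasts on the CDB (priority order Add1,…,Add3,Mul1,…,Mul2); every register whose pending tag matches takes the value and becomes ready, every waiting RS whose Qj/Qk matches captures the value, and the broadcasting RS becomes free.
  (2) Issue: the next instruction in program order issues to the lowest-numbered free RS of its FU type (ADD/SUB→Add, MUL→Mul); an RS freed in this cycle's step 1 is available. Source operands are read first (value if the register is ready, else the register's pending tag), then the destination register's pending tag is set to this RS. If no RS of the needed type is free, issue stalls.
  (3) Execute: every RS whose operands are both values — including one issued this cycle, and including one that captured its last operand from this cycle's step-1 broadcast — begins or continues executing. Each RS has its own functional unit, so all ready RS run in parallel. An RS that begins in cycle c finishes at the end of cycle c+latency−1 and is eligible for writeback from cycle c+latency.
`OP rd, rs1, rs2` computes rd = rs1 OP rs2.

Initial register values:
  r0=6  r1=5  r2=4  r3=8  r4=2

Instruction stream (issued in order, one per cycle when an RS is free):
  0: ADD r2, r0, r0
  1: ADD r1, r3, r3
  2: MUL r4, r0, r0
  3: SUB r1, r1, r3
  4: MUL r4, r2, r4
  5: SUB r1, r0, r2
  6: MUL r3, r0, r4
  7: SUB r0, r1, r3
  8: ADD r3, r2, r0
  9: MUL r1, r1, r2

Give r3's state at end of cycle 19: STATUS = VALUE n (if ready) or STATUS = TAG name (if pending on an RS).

STATUS = VALUE -2586

  c1: issue ADD r2<-Add1  regs: r0:6,r1:5,r2:Add1,r3:8,r4:2
  c2: issue ADD r1<-Add2  regs: r0:6,r1:Add2,r2:Add1,r3:8,r4:2
  c3: CDB Add1=12; issue MUL r4<-Mul1  regs: r0:6,r1:Add2,r2:12,r3:8,r4:Mul1
  c4: CDB Add2=16; issue SUB r1<-Add1  regs: r0:6,r1:Add1,r2:12,r3:8,r4:Mul1
  c5: issue MUL r4<-Mul2  regs: r0:6,r1:Add1,r2:12,r3:8,r4:Mul2
  c6: CDB Add1=8; issue SUB r1<-Add1  regs: r0:6,r1:Add1,r2:12,r3:8,r4:Mul2
  c7: CDB Mul1=36; issue MUL r3<-Mul1  regs: r0:6,r1:Add1,r2:12,r3:Mul1,r4:Mul2
  c8: CDB Add1=-6; issue SUB r0<-Add1  regs: r0:Add1,r1:-6,r2:12,r3:Mul1,r4:Mul2
  c9: issue ADD r3<-Add2  regs: r0:Add1,r1:-6,r2:12,r3:Add2,r4:Mul2
  c10: stall  regs: r0:Add1,r1:-6,r2:12,r3:Add2,r4:Mul2
  c11: CDB Mul2=432; issue MUL r1<-Mul2  regs: r0:Add1,r1:Mul2,r2:12,r3:Add2,r4:432
  c12: -  regs: r0:Add1,r1:Mul2,r2:12,r3:Add2,r4:432
  c13: -  regs: r0:Add1,r1:Mul2,r2:12,r3:Add2,r4:432
  c14: -  regs: r0:Add1,r1:Mul2,r2:12,r3:Add2,r4:432
  c15: CDB Mul1=2592  regs: r0:Add1,r1:Mul2,r2:12,r3:Add2,r4:432
  c16: CDB Mul2=-72  regs: r0:Add1,r1:-72,r2:12,r3:Add2,r4:432
  c17: CDB Add1=-2598  regs: r0:-2598,r1:-72,r2:12,r3:Add2,r4:432
  c18: -  regs: r0:-2598,r1:-72,r2:12,r3:Add2,r4:432
  c19: CDB Add2=-2586  regs: r0:-2598,r1:-72,r2:12,r3:-2586,r4:432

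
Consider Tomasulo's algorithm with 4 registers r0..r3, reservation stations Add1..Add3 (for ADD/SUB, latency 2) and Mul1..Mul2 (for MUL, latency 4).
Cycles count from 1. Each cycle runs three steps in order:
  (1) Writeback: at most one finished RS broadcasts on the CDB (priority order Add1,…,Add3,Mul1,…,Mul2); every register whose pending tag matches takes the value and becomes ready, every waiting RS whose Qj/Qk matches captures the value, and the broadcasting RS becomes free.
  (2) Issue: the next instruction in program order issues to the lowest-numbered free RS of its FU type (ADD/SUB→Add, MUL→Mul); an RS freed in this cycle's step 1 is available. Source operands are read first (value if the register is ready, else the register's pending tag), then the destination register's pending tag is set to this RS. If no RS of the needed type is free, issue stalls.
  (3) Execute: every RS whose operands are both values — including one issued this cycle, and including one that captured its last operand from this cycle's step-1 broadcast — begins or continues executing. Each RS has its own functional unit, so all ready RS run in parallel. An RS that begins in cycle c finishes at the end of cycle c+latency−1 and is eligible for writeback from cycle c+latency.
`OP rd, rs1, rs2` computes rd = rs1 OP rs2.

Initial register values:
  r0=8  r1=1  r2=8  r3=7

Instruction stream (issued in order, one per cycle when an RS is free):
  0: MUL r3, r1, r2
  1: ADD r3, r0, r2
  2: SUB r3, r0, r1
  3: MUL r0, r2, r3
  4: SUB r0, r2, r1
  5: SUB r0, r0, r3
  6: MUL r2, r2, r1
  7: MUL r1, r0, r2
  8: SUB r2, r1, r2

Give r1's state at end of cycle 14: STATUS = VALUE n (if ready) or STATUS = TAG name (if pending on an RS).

STATUS = TAG Mul2

  c1: issue MUL r3<-Mul1  regs: r0:8,r1:1,r2:8,r3:Mul1
  c2: issue ADD r3<-Add1  regs: r0:8,r1:1,r2:8,r3:Add1
  c3: issue SUB r3<-Add2  regs: r0:8,r1:1,r2:8,r3:Add2
  c4: CDB Add1=16; issue MUL r0<-Mul2  regs: r0:Mul2,r1:1,r2:8,r3:Add2
  c5: CDB Add2=7; issue SUB r0<-Add1  regs: r0:Add1,r1:1,r2:8,r3:7
  c6: CDB Mul1=8; issue SUB r0<-Add2  regs: r0:Add2,r1:1,r2:8,r3:7
  c7: CDB Add1=7; issue MUL r2<-Mul1  regs: r0:Add2,r1:1,r2:Mul1,r3:7
  c8: stall  regs: r0:Add2,r1:1,r2:Mul1,r3:7
  c9: CDB Add2=0; stall  regs: r0:0,r1:1,r2:Mul1,r3:7
  c10: CDB Mul2=56; issue MUL r1<-Mul2  regs: r0:0,r1:Mul2,r2:Mul1,r3:7
  c11: CDB Mul1=8; issue SUB r2<-Add1  regs: r0:0,r1:Mul2,r2:Add1,r3:7
  c12: -  regs: r0:0,r1:Mul2,r2:Add1,r3:7
  c13: -  regs: r0:0,r1:Mul2,r2:Add1,r3:7
  c14: -  regs: r0:0,r1:Mul2,r2:Add1,r3:7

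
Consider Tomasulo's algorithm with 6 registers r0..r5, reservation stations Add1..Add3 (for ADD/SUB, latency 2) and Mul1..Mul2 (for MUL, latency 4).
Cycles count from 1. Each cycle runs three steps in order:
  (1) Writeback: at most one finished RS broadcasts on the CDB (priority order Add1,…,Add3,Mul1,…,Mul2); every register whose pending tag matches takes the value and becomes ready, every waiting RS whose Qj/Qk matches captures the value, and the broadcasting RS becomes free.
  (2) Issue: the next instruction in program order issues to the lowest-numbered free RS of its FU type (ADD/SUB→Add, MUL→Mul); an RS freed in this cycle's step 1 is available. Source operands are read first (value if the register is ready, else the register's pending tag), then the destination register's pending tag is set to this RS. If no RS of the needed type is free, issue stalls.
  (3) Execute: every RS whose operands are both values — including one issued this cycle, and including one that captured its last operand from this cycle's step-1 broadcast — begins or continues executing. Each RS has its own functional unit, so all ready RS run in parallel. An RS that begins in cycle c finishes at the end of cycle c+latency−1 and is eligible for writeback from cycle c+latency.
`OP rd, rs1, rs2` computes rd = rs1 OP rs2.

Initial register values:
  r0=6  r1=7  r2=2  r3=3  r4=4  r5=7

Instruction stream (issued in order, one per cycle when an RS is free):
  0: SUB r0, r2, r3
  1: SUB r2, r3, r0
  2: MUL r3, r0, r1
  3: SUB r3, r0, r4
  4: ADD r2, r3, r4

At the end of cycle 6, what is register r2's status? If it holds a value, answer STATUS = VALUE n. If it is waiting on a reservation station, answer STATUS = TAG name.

STATUS = TAG Add2

cycle 1: issue SUB r0<-Add1 // r0:Add1,r1:7,r2:2,r3:3,r4:4,r5:7
cycle 2: issue SUB r2<-Add2 // r0:Add1,r1:7,r2:Add2,r3:3,r4:4,r5:7
cycle 3: CDB Add1=-1; issue MUL r3<-Mul1 // r0:-1,r1:7,r2:Add2,r3:Mul1,r4:4,r5:7
cycle 4: issue SUB r3<-Add1 // r0:-1,r1:7,r2:Add2,r3:Add1,r4:4,r5:7
cycle 5: CDB Add2=4; issue ADD r2<-Add2 // r0:-1,r1:7,r2:Add2,r3:Add1,r4:4,r5:7
cycle 6: CDB Add1=-5 // r0:-1,r1:7,r2:Add2,r3:-5,r4:4,r5:7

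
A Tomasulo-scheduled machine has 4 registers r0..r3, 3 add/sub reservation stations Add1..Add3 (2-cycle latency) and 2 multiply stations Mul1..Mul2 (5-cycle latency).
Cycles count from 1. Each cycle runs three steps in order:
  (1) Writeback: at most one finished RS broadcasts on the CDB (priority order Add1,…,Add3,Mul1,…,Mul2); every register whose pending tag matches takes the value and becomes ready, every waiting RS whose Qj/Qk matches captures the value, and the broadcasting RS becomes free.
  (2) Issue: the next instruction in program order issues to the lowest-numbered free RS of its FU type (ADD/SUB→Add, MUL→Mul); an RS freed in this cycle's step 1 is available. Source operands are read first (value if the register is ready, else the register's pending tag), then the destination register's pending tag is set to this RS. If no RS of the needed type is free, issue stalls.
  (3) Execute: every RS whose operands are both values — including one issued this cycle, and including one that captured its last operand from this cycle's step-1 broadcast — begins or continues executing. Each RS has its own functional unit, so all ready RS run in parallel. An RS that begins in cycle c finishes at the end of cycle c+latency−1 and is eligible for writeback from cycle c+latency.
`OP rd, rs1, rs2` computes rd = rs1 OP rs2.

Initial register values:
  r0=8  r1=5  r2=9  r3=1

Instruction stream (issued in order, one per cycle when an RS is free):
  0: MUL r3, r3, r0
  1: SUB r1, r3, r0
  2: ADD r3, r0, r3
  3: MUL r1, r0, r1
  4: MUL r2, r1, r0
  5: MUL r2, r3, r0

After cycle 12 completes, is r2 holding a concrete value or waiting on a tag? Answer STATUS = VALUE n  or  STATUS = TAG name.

STATUS = TAG Mul1

  c1: issue MUL r3<-Mul1  regs: r0:8,r1:5,r2:9,r3:Mul1
  c2: issue SUB r1<-Add1  regs: r0:8,r1:Add1,r2:9,r3:Mul1
  c3: issue ADD r3<-Add2  regs: r0:8,r1:Add1,r2:9,r3:Add2
  c4: issue MUL r1<-Mul2  regs: r0:8,r1:Mul2,r2:9,r3:Add2
  c5: stall  regs: r0:8,r1:Mul2,r2:9,r3:Add2
  c6: CDB Mul1=8; issue MUL r2<-Mul1  regs: r0:8,r1:Mul2,r2:Mul1,r3:Add2
  c7: stall  regs: r0:8,r1:Mul2,r2:Mul1,r3:Add2
  c8: CDB Add1=0; stall  regs: r0:8,r1:Mul2,r2:Mul1,r3:Add2
  c9: CDB Add2=16; stall  regs: r0:8,r1:Mul2,r2:Mul1,r3:16
  c10: stall  regs: r0:8,r1:Mul2,r2:Mul1,r3:16
  c11: stall  regs: r0:8,r1:Mul2,r2:Mul1,r3:16
  c12: stall  regs: r0:8,r1:Mul2,r2:Mul1,r3:16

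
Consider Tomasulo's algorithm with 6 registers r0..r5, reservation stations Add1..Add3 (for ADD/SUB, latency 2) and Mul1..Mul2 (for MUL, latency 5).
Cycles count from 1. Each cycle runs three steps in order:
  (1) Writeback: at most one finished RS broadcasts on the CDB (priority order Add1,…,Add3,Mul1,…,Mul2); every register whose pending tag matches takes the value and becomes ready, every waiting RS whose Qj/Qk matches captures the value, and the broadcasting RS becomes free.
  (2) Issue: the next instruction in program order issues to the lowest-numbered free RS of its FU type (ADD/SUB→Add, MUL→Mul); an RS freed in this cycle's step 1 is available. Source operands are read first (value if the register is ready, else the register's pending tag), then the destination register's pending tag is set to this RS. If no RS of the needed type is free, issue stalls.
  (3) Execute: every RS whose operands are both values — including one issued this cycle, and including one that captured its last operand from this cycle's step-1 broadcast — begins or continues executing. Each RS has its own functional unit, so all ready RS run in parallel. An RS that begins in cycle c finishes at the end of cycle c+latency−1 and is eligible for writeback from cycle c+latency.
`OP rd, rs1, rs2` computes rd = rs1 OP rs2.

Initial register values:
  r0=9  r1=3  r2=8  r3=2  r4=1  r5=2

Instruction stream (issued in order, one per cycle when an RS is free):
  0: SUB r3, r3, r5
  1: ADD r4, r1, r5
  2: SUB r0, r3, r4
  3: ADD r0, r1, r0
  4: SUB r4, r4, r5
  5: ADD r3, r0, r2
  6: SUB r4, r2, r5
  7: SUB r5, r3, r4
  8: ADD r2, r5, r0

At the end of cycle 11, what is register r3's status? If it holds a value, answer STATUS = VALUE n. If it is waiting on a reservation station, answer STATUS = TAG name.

STATUS = VALUE 6

c1: issue SUB r3<-Add1 | r0:9,r1:3,r2:8,r3:Add1,r4:1,r5:2
c2: issue ADD r4<-Add2 | r0:9,r1:3,r2:8,r3:Add1,r4:Add2,r5:2
c3: CDB Add1=0; issue SUB r0<-Add1 | r0:Add1,r1:3,r2:8,r3:0,r4:Add2,r5:2
c4: CDB Add2=5; issue ADD r0<-Add2 | r0:Add2,r1:3,r2:8,r3:0,r4:5,r5:2
c5: issue SUB r4<-Add3 | r0:Add2,r1:3,r2:8,r3:0,r4:Add3,r5:2
c6: CDB Add1=-5; issue ADD r3<-Add1 | r0:Add2,r1:3,r2:8,r3:Add1,r4:Add3,r5:2
c7: CDB Add3=3; issue SUB r4<-Add3 | r0:Add2,r1:3,r2:8,r3:Add1,r4:Add3,r5:2
c8: CDB Add2=-2; issue SUB r5<-Add2 | r0:-2,r1:3,r2:8,r3:Add1,r4:Add3,r5:Add2
c9: CDB Add3=6; issue ADD r2<-Add3 | r0:-2,r1:3,r2:Add3,r3:Add1,r4:6,r5:Add2
c10: CDB Add1=6 | r0:-2,r1:3,r2:Add3,r3:6,r4:6,r5:Add2
c11: - | r0:-2,r1:3,r2:Add3,r3:6,r4:6,r5:Add2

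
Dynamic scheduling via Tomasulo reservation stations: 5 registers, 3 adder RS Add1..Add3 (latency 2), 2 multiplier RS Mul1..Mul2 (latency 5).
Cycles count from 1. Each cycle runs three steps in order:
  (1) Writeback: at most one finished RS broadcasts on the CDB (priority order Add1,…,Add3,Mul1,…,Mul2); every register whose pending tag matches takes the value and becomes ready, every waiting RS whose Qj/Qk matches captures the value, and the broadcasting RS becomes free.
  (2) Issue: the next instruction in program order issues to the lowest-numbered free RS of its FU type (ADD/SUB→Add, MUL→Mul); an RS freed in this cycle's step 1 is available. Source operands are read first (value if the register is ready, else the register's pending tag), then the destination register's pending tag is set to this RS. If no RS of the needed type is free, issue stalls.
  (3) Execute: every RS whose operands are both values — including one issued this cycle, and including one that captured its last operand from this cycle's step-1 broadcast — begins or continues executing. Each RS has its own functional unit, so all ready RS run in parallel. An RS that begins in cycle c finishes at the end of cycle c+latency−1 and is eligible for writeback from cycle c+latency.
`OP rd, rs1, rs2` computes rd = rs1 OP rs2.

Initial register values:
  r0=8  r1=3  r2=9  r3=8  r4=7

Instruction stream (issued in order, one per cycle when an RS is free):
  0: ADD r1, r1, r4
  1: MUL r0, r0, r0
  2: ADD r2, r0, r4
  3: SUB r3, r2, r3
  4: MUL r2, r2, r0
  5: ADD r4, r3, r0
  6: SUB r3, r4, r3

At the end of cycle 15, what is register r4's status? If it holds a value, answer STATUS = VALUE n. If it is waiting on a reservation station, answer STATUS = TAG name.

STATUS = VALUE 127

  c1: issue ADD r1<-Add1  regs: r0:8,r1:Add1,r2:9,r3:8,r4:7
  c2: issue MUL r0<-Mul1  regs: r0:Mul1,r1:Add1,r2:9,r3:8,r4:7
  c3: CDB Add1=10; issue ADD r2<-Add1  regs: r0:Mul1,r1:10,r2:Add1,r3:8,r4:7
  c4: issue SUB r3<-Add2  regs: r0:Mul1,r1:10,r2:Add1,r3:Add2,r4:7
  c5: issue MUL r2<-Mul2  regs: r0:Mul1,r1:10,r2:Mul2,r3:Add2,r4:7
  c6: issue ADD r4<-Add3  regs: r0:Mul1,r1:10,r2:Mul2,r3:Add2,r4:Add3
  c7: CDB Mul1=64; stall  regs: r0:64,r1:10,r2:Mul2,r3:Add2,r4:Add3
  c8: stall  regs: r0:64,r1:10,r2:Mul2,r3:Add2,r4:Add3
  c9: CDB Add1=71; issue SUB r3<-Add1  regs: r0:64,r1:10,r2:Mul2,r3:Add1,r4:Add3
  c10: -  regs: r0:64,r1:10,r2:Mul2,r3:Add1,r4:Add3
  c11: CDB Add2=63  regs: r0:64,r1:10,r2:Mul2,r3:Add1,r4:Add3
  c12: -  regs: r0:64,r1:10,r2:Mul2,r3:Add1,r4:Add3
  c13: CDB Add3=127  regs: r0:64,r1:10,r2:Mul2,r3:Add1,r4:127
  c14: CDB Mul2=4544  regs: r0:64,r1:10,r2:4544,r3:Add1,r4:127
  c15: CDB Add1=64  regs: r0:64,r1:10,r2:4544,r3:64,r4:127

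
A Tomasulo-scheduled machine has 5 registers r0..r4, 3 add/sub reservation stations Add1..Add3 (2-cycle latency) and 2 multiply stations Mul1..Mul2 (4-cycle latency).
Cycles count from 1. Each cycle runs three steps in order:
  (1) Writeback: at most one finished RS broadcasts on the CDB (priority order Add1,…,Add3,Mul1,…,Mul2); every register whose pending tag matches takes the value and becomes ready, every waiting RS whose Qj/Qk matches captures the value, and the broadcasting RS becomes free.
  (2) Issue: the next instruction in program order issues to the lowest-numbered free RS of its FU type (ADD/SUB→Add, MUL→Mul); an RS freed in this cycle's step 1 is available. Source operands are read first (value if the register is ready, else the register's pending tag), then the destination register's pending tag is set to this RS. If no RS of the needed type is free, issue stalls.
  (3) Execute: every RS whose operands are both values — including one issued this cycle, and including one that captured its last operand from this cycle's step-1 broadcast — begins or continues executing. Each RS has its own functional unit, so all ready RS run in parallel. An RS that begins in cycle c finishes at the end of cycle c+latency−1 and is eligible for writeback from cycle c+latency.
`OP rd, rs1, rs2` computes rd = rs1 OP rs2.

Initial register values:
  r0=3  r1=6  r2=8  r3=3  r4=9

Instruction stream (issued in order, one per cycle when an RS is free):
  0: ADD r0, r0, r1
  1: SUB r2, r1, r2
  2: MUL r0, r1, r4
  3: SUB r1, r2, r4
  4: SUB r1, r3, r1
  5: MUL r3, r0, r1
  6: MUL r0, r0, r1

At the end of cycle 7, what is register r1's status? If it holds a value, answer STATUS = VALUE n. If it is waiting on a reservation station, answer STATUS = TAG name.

cycle 1: issue ADD r0<-Add1 // r0:Add1,r1:6,r2:8,r3:3,r4:9
cycle 2: issue SUB r2<-Add2 // r0:Add1,r1:6,r2:Add2,r3:3,r4:9
cycle 3: CDB Add1=9; issue MUL r0<-Mul1 // r0:Mul1,r1:6,r2:Add2,r3:3,r4:9
cycle 4: CDB Add2=-2; issue SUB r1<-Add1 // r0:Mul1,r1:Add1,r2:-2,r3:3,r4:9
cycle 5: issue SUB r1<-Add2 // r0:Mul1,r1:Add2,r2:-2,r3:3,r4:9
cycle 6: CDB Add1=-11; issue MUL r3<-Mul2 // r0:Mul1,r1:Add2,r2:-2,r3:Mul2,r4:9
cycle 7: CDB Mul1=54; issue MUL r0<-Mul1 // r0:Mul1,r1:Add2,r2:-2,r3:Mul2,r4:9

STATUS = TAG Add2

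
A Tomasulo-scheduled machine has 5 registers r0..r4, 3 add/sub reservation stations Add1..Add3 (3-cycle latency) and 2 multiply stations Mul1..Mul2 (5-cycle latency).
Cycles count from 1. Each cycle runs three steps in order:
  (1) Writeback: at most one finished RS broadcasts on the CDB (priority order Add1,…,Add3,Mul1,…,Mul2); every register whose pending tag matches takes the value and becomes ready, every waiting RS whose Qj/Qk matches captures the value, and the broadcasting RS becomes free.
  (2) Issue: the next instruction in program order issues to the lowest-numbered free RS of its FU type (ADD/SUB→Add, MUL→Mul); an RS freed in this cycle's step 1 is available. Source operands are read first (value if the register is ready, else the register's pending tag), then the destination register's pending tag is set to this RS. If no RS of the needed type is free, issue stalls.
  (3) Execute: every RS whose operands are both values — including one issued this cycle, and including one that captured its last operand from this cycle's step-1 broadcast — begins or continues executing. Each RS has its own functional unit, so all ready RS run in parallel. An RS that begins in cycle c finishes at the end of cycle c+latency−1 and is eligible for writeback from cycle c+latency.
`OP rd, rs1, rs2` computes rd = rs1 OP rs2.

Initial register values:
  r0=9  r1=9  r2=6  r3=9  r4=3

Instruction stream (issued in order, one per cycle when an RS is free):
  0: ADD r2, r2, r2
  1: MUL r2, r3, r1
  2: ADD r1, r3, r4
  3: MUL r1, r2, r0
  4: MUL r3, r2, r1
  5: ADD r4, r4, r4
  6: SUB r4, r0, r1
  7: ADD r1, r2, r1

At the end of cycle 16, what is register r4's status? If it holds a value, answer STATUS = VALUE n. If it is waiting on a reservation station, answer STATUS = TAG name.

STATUS = VALUE -720

cycle 1: issue ADD r2<-Add1 // r0:9,r1:9,r2:Add1,r3:9,r4:3
cycle 2: issue MUL r2<-Mul1 // r0:9,r1:9,r2:Mul1,r3:9,r4:3
cycle 3: issue ADD r1<-Add2 // r0:9,r1:Add2,r2:Mul1,r3:9,r4:3
cycle 4: CDB Add1=12; issue MUL r1<-Mul2 // r0:9,r1:Mul2,r2:Mul1,r3:9,r4:3
cycle 5: stall // r0:9,r1:Mul2,r2:Mul1,r3:9,r4:3
cycle 6: CDB Add2=12; stall // r0:9,r1:Mul2,r2:Mul1,r3:9,r4:3
cycle 7: CDB Mul1=81; issue MUL r3<-Mul1 // r0:9,r1:Mul2,r2:81,r3:Mul1,r4:3
cycle 8: issue ADD r4<-Add1 // r0:9,r1:Mul2,r2:81,r3:Mul1,r4:Add1
cycle 9: issue SUB r4<-Add2 // r0:9,r1:Mul2,r2:81,r3:Mul1,r4:Add2
cycle 10: issue ADD r1<-Add3 // r0:9,r1:Add3,r2:81,r3:Mul1,r4:Add2
cycle 11: CDB Add1=6 // r0:9,r1:Add3,r2:81,r3:Mul1,r4:Add2
cycle 12: CDB Mul2=729 // r0:9,r1:Add3,r2:81,r3:Mul1,r4:Add2
cycle 13: - // r0:9,r1:Add3,r2:81,r3:Mul1,r4:Add2
cycle 14: - // r0:9,r1:Add3,r2:81,r3:Mul1,r4:Add2
cycle 15: CDB Add2=-720 // r0:9,r1:Add3,r2:81,r3:Mul1,r4:-720
cycle 16: CDB Add3=810 // r0:9,r1:810,r2:81,r3:Mul1,r4:-720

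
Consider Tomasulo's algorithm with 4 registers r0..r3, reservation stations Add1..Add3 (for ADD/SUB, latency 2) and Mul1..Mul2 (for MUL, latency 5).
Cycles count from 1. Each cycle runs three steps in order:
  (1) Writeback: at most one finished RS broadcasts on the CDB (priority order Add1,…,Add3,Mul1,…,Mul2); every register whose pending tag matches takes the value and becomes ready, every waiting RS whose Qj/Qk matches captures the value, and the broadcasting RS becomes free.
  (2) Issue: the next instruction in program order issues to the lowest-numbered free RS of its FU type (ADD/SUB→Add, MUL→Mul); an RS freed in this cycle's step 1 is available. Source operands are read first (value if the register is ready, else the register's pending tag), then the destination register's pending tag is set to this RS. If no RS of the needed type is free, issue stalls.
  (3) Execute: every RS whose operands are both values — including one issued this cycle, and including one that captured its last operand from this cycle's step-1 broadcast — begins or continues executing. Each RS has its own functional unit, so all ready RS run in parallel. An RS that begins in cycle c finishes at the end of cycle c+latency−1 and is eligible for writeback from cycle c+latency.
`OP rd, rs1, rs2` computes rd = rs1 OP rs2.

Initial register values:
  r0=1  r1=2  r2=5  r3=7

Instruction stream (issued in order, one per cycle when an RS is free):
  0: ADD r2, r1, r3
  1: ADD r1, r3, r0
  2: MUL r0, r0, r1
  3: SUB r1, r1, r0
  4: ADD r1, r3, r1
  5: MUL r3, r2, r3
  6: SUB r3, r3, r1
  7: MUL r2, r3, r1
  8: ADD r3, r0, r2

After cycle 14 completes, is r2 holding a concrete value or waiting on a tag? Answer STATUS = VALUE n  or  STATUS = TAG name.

  c1: issue ADD r2<-Add1  regs: r0:1,r1:2,r2:Add1,r3:7
  c2: issue ADD r1<-Add2  regs: r0:1,r1:Add2,r2:Add1,r3:7
  c3: CDB Add1=9; issue MUL r0<-Mul1  regs: r0:Mul1,r1:Add2,r2:9,r3:7
  c4: CDB Add2=8; issue SUB r1<-Add1  regs: r0:Mul1,r1:Add1,r2:9,r3:7
  c5: issue ADD r1<-Add2  regs: r0:Mul1,r1:Add2,r2:9,r3:7
  c6: issue MUL r3<-Mul2  regs: r0:Mul1,r1:Add2,r2:9,r3:Mul2
  c7: issue SUB r3<-Add3  regs: r0:Mul1,r1:Add2,r2:9,r3:Add3
  c8: stall  regs: r0:Mul1,r1:Add2,r2:9,r3:Add3
  c9: CDB Mul1=8; issue MUL r2<-Mul1  regs: r0:8,r1:Add2,r2:Mul1,r3:Add3
  c10: stall  regs: r0:8,r1:Add2,r2:Mul1,r3:Add3
  c11: CDB Add1=0; issue ADD r3<-Add1  regs: r0:8,r1:Add2,r2:Mul1,r3:Add1
  c12: CDB Mul2=63  regs: r0:8,r1:Add2,r2:Mul1,r3:Add1
  c13: CDB Add2=7  regs: r0:8,r1:7,r2:Mul1,r3:Add1
  c14: -  regs: r0:8,r1:7,r2:Mul1,r3:Add1

STATUS = TAG Mul1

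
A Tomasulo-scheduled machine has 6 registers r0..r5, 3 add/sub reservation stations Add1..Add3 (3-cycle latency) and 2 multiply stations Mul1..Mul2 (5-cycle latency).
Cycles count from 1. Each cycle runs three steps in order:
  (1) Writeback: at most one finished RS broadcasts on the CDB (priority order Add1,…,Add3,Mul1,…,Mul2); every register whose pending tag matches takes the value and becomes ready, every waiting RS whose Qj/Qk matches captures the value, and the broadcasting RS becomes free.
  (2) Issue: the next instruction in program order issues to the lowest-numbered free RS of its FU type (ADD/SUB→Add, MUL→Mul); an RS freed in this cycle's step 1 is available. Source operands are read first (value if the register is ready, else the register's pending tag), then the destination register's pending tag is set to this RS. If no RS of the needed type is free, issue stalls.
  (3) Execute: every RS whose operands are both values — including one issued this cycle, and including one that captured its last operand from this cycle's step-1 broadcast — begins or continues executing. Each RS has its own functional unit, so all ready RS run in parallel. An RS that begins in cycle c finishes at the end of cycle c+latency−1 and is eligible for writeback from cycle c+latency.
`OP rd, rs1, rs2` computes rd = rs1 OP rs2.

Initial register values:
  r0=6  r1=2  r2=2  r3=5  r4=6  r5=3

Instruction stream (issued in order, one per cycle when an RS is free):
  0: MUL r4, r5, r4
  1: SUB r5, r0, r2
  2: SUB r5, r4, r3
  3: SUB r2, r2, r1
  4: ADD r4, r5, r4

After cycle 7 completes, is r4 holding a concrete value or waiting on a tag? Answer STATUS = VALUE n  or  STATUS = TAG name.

cycle 1: issue MUL r4<-Mul1 // r0:6,r1:2,r2:2,r3:5,r4:Mul1,r5:3
cycle 2: issue SUB r5<-Add1 // r0:6,r1:2,r2:2,r3:5,r4:Mul1,r5:Add1
cycle 3: issue SUB r5<-Add2 // r0:6,r1:2,r2:2,r3:5,r4:Mul1,r5:Add2
cycle 4: issue SUB r2<-Add3 // r0:6,r1:2,r2:Add3,r3:5,r4:Mul1,r5:Add2
cycle 5: CDB Add1=4; issue ADD r4<-Add1 // r0:6,r1:2,r2:Add3,r3:5,r4:Add1,r5:Add2
cycle 6: CDB Mul1=18 // r0:6,r1:2,r2:Add3,r3:5,r4:Add1,r5:Add2
cycle 7: CDB Add3=0 // r0:6,r1:2,r2:0,r3:5,r4:Add1,r5:Add2

STATUS = TAG Add1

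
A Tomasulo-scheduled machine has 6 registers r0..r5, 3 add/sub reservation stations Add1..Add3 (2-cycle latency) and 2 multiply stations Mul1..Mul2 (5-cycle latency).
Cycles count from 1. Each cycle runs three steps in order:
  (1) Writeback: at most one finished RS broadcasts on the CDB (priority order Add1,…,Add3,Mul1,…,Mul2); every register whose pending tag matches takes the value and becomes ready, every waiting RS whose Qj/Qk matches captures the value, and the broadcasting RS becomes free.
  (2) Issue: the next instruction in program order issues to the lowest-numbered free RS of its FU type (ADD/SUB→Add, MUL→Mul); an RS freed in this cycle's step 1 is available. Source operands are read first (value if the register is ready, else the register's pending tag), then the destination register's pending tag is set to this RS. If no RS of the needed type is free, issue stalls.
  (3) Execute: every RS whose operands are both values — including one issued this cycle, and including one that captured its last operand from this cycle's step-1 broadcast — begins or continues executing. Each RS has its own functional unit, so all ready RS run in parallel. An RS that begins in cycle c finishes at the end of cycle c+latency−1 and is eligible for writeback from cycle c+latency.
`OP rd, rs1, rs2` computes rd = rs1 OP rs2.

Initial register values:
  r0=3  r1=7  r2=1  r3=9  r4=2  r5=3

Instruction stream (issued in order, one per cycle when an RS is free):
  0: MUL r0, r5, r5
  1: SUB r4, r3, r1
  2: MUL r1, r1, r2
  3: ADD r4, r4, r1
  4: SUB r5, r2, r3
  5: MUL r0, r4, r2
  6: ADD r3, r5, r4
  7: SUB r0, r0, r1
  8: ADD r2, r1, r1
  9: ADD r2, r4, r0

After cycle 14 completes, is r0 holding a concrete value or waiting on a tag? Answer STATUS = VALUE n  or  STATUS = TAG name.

STATUS = TAG Add3

  c1: issue MUL r0<-Mul1  regs: r0:Mul1,r1:7,r2:1,r3:9,r4:2,r5:3
  c2: issue SUB r4<-Add1  regs: r0:Mul1,r1:7,r2:1,r3:9,r4:Add1,r5:3
  c3: issue MUL r1<-Mul2  regs: r0:Mul1,r1:Mul2,r2:1,r3:9,r4:Add1,r5:3
  c4: CDB Add1=2; issue ADD r4<-Add1  regs: r0:Mul1,r1:Mul2,r2:1,r3:9,r4:Add1,r5:3
  c5: issue SUB r5<-Add2  regs: r0:Mul1,r1:Mul2,r2:1,r3:9,r4:Add1,r5:Add2
  c6: CDB Mul1=9; issue MUL r0<-Mul1  regs: r0:Mul1,r1:Mul2,r2:1,r3:9,r4:Add1,r5:Add2
  c7: CDB Add2=-8; issue ADD r3<-Add2  regs: r0:Mul1,r1:Mul2,r2:1,r3:Add2,r4:Add1,r5:-8
  c8: CDB Mul2=7; issue SUB r0<-Add3  regs: r0:Add3,r1:7,r2:1,r3:Add2,r4:Add1,r5:-8
  c9: stall  regs: r0:Add3,r1:7,r2:1,r3:Add2,r4:Add1,r5:-8
  c10: CDB Add1=9; issue ADD r2<-Add1  regs: r0:Add3,r1:7,r2:Add1,r3:Add2,r4:9,r5:-8
  c11: stall  regs: r0:Add3,r1:7,r2:Add1,r3:Add2,r4:9,r5:-8
  c12: CDB Add1=14; issue ADD r2<-Add1  regs: r0:Add3,r1:7,r2:Add1,r3:Add2,r4:9,r5:-8
  c13: CDB Add2=1  regs: r0:Add3,r1:7,r2:Add1,r3:1,r4:9,r5:-8
  c14: -  regs: r0:Add3,r1:7,r2:Add1,r3:1,r4:9,r5:-8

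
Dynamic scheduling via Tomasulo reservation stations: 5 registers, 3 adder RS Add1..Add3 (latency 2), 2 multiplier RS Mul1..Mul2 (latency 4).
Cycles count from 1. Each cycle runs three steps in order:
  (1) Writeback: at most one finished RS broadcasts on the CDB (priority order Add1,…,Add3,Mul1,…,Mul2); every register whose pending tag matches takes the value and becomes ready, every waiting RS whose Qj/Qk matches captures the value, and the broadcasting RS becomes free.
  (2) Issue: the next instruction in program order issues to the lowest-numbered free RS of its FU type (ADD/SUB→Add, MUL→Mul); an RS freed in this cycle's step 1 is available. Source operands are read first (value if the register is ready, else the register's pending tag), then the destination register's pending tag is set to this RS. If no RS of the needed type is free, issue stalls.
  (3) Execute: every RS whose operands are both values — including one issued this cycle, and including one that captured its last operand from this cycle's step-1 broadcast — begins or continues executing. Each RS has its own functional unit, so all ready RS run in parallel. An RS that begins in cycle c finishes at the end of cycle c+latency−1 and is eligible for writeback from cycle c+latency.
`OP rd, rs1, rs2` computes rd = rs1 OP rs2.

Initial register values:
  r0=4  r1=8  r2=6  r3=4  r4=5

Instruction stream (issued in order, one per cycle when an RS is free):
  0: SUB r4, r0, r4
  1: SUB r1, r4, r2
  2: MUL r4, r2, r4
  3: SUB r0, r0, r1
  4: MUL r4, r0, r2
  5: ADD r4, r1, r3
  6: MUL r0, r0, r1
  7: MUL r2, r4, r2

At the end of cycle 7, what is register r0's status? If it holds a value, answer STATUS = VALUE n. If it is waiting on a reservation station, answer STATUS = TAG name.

c1: issue SUB r4<-Add1 | r0:4,r1:8,r2:6,r3:4,r4:Add1
c2: issue SUB r1<-Add2 | r0:4,r1:Add2,r2:6,r3:4,r4:Add1
c3: CDB Add1=-1; issue MUL r4<-Mul1 | r0:4,r1:Add2,r2:6,r3:4,r4:Mul1
c4: issue SUB r0<-Add1 | r0:Add1,r1:Add2,r2:6,r3:4,r4:Mul1
c5: CDB Add2=-7; issue MUL r4<-Mul2 | r0:Add1,r1:-7,r2:6,r3:4,r4:Mul2
c6: issue ADD r4<-Add2 | r0:Add1,r1:-7,r2:6,r3:4,r4:Add2
c7: CDB Add1=11; stall | r0:11,r1:-7,r2:6,r3:4,r4:Add2

STATUS = VALUE 11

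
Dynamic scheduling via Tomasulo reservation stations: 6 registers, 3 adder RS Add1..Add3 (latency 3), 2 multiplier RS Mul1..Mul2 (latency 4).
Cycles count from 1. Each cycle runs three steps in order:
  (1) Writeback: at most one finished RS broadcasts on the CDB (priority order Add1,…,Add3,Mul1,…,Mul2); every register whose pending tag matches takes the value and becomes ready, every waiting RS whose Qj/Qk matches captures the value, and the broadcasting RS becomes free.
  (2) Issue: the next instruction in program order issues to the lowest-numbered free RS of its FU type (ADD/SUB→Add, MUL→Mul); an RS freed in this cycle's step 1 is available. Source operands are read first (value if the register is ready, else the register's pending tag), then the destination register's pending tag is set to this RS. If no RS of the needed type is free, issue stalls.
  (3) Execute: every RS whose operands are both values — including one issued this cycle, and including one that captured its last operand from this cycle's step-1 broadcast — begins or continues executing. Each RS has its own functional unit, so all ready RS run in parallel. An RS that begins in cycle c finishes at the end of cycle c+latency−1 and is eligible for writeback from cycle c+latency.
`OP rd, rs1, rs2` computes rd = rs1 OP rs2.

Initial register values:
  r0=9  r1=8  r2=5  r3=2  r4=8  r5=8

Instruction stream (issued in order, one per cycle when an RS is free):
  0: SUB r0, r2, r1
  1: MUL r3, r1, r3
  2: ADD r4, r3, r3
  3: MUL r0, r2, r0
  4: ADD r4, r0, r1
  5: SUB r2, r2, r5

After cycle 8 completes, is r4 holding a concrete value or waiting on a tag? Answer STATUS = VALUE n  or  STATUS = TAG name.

cycle 1: issue SUB r0<-Add1 // r0:Add1,r1:8,r2:5,r3:2,r4:8,r5:8
cycle 2: issue MUL r3<-Mul1 // r0:Add1,r1:8,r2:5,r3:Mul1,r4:8,r5:8
cycle 3: issue ADD r4<-Add2 // r0:Add1,r1:8,r2:5,r3:Mul1,r4:Add2,r5:8
cycle 4: CDB Add1=-3; issue MUL r0<-Mul2 // r0:Mul2,r1:8,r2:5,r3:Mul1,r4:Add2,r5:8
cycle 5: issue ADD r4<-Add1 // r0:Mul2,r1:8,r2:5,r3:Mul1,r4:Add1,r5:8
cycle 6: CDB Mul1=16; issue SUB r2<-Add3 // r0:Mul2,r1:8,r2:Add3,r3:16,r4:Add1,r5:8
cycle 7: - // r0:Mul2,r1:8,r2:Add3,r3:16,r4:Add1,r5:8
cycle 8: CDB Mul2=-15 // r0:-15,r1:8,r2:Add3,r3:16,r4:Add1,r5:8

STATUS = TAG Add1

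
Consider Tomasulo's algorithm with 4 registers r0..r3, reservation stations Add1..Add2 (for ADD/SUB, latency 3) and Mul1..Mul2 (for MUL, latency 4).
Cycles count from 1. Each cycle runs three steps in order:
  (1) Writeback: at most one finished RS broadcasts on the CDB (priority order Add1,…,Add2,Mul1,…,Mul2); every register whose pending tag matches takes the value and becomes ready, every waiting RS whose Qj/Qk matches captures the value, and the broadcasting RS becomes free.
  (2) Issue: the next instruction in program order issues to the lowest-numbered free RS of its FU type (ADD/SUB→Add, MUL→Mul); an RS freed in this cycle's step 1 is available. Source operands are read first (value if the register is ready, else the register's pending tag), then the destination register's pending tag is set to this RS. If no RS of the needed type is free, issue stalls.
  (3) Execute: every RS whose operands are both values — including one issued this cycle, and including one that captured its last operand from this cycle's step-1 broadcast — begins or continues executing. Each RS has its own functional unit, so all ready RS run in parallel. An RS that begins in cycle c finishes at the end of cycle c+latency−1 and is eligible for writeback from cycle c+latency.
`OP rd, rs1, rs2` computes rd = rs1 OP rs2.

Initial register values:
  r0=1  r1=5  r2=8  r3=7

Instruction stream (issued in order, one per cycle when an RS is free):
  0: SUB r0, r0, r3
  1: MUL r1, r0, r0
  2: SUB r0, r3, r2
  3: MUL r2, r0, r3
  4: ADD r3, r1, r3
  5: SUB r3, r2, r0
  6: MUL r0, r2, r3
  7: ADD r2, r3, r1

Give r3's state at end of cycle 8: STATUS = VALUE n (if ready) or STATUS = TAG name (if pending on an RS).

c1: issue SUB r0<-Add1 | r0:Add1,r1:5,r2:8,r3:7
c2: issue MUL r1<-Mul1 | r0:Add1,r1:Mul1,r2:8,r3:7
c3: issue SUB r0<-Add2 | r0:Add2,r1:Mul1,r2:8,r3:7
c4: CDB Add1=-6; issue MUL r2<-Mul2 | r0:Add2,r1:Mul1,r2:Mul2,r3:7
c5: issue ADD r3<-Add1 | r0:Add2,r1:Mul1,r2:Mul2,r3:Add1
c6: CDB Add2=-1; issue SUB r3<-Add2 | r0:-1,r1:Mul1,r2:Mul2,r3:Add2
c7: stall | r0:-1,r1:Mul1,r2:Mul2,r3:Add2
c8: CDB Mul1=36; issue MUL r0<-Mul1 | r0:Mul1,r1:36,r2:Mul2,r3:Add2

STATUS = TAG Add2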